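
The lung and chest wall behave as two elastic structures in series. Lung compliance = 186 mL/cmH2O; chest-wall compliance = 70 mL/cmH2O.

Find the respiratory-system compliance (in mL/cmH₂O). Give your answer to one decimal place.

50.9

Lung and chest wall are elastances in series: 1/Crs = 1/CL + 1/Ccw.
1/Crs = 1/186 + 1/70 = 0.01966.
Crs = 50.865 mL/cmH2O.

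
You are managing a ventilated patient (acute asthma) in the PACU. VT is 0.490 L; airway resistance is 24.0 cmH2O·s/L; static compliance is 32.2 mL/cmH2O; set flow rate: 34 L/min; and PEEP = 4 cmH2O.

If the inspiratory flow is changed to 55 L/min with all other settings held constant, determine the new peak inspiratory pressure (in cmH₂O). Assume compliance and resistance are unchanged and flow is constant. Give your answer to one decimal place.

41.2

Flow: 34 L/min ÷ 60 = 0.5667 L/s.
New flow: 55 L/min ÷ 60 = 0.9167 L/s.
PIP = Vt/C + R·V̇ + PEEP (constant-flow equation of motion).
Only the resistive term changes: ΔPIP = R × ΔV̇ = 24.0 × (0.9167 − 0.5667) = 24.0 × 0.35 = 8.4 cmH2O.
Original PIP = 490/32.2 + 24.0×0.5667 + 4 = 32.818 cmH2O; new PIP = 32.818 + (8.4) = 41.218 cmH2O.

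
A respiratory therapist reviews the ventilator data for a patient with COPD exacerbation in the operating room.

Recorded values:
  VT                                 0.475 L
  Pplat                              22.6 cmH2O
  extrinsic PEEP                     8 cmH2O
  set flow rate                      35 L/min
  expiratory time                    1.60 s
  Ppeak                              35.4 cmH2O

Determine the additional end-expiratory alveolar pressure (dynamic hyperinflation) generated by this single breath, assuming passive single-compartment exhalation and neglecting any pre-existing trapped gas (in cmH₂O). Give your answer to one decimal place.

Flow: 35 L/min ÷ 60 = 0.5833 L/s.
R = (PIP − Pplat)/V̇ = (35.4 − 22.6) / 0.5833 = 12.8/0.5833 = 21.944 cmH2O·s/L.
C = Vt/(Pplat − PEEP) = 475.0 / (22.6 − 8) = 475.0/14.6 = 32.534 mL/cmH2O.
τ = R × C = 21.944 × 0.03253 L/cmH2O = 0.7138 s.
Fraction remaining = e^(−Te/τ) = e^(−1.60/0.7138) = 0.1063; trapped volume = 475.0 × 0.1063 = 50.493 mL.
Additional alveolar pressure from trapping ≈ V_trapped / C = 50.493 / 32.534 = 1.552 cmH2O.

1.6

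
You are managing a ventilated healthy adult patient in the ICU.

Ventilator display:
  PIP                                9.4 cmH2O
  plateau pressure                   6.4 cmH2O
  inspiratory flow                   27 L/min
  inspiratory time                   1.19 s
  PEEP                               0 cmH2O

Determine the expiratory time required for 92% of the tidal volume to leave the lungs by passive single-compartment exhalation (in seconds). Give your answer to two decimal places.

1.41

Flow: 27 L/min ÷ 60 = 0.45 L/s.
Vt = flow × Ti = 0.45 L/s × 1.19 s × 1000 mL/L = 535.5 mL.
R = (PIP − Pplat)/V̇ = (9.4 − 6.4) / 0.45 = 3.0/0.45 = 6.667 cmH2O·s/L.
C = Vt/(Pplat − PEEP) = 535.5 / (6.4 − 0) = 535.5/6.4 = 83.672 mL/cmH2O.
τ = R × C = 6.667 × 0.08367 L/cmH2O = 0.5578 s.
t = −τ·ln(1 − 0.92) = −0.5578·ln(0.08) = 1.409 s.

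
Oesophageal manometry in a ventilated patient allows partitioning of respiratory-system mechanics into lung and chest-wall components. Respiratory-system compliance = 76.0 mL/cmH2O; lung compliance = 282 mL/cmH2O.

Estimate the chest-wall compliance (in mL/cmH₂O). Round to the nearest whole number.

1/Ccw = 1/Crs − 1/CL.
1/Ccw = 1/76.0 − 1/282 = 0.009612.
Ccw = 104.04 mL/cmH2O.

104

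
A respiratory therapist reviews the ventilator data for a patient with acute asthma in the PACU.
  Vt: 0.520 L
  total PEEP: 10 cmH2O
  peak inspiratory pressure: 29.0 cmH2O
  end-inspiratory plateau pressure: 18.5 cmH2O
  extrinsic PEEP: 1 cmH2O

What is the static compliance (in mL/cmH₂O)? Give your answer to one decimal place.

61.2

End-expiratory occlusion gives total PEEP = 10 cmH2O (intrinsic PEEP = 10 − 1 = 9). Use total PEEP for the elastic gradient.
Cstat = Vt / (Pplat − PEEPtotal) = 520 / (18.5 − 10) = 520 / 8.5 = 61.176 mL/cmH2O.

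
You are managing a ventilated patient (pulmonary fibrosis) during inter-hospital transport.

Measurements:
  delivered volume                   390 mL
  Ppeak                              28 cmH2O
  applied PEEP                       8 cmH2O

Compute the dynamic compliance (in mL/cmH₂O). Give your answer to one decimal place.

19.5

Dynamic compliance = Vt / (PIP − PEEP) = 390 / (28 − 8) = 390 / 20.0 = 19.5 mL/cmH2O.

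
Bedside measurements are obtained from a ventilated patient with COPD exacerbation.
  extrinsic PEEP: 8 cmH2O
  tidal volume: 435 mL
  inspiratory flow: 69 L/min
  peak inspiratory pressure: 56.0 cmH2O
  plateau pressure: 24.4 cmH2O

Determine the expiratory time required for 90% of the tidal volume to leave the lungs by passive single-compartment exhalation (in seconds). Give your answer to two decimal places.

Flow: 69 L/min ÷ 60 = 1.15 L/s.
R = (PIP − Pplat)/V̇ = (56.0 − 24.4) / 1.15 = 31.6/1.15 = 27.478 cmH2O·s/L.
C = Vt/(Pplat − PEEP) = 435.0 / (24.4 − 8) = 435.0/16.4 = 26.524 mL/cmH2O.
τ = R × C = 27.478 × 0.02652 L/cmH2O = 0.7287 s.
t = −τ·ln(1 − 0.90) = −0.7287·ln(0.1) = 1.678 s.

1.68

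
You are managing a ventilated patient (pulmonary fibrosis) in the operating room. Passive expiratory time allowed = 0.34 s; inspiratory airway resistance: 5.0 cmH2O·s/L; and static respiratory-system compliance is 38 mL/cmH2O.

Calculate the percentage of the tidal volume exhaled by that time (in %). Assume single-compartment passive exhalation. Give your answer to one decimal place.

τ = R × C = 5.0 × 38 mL/cmH2O = 5.0 × 0.038 L/cmH2O = 0.19 s.
Passive exhalation: V(t)/V₀ = e^(−t/τ) = e^(−0.34/0.19) = 0.167.
Fraction exhaled = 1 − 0.167 = 0.833 → 83.3%.

83.3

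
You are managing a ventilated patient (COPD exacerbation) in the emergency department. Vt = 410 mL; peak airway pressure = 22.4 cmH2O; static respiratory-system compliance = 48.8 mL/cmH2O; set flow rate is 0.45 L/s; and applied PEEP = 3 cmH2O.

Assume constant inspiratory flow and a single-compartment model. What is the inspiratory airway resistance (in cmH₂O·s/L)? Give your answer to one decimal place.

Equation of motion (constant flow): PIP = Vt/C + R·V̇ + PEEP.
R·V̇ = PIP − Vt/C − PEEP = 22.4 − 410/48.8 − 3 = 22.4 − 8.402 − 3 = 10.998 cmH2O.
R = 10.998 / 0.45 = 24.44 cmH2O·s/L.

24.4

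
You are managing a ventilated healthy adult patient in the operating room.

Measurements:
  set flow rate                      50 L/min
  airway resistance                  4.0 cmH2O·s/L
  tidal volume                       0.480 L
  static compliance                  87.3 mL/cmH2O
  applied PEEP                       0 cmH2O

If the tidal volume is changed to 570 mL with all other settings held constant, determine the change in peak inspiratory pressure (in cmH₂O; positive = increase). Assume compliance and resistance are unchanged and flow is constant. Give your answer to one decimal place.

1.0

PIP = Vt/C + R·V̇ + PEEP (constant-flow equation of motion).
Only the elastic term changes: ΔPIP = ΔVt / C = (570 − 480) / 87.3 = 1.031 cmH2O.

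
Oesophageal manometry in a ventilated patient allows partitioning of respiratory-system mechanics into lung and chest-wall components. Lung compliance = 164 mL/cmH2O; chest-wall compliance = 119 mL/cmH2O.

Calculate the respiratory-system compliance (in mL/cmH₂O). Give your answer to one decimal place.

Lung and chest wall are elastances in series: 1/Crs = 1/CL + 1/Ccw.
1/Crs = 1/164 + 1/119 = 0.0145.
Crs = 68.966 mL/cmH2O.

69.0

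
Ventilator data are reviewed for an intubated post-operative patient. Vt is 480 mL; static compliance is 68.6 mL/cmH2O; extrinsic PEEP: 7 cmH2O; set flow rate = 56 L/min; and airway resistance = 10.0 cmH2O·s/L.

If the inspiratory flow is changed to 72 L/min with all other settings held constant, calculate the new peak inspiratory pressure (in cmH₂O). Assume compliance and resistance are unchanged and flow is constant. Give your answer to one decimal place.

26.0

Flow: 56 L/min ÷ 60 = 0.9333 L/s.
New flow: 72 L/min ÷ 60 = 1.2 L/s.
PIP = Vt/C + R·V̇ + PEEP (constant-flow equation of motion).
Only the resistive term changes: ΔPIP = R × ΔV̇ = 10.0 × (1.2 − 0.9333) = 10.0 × 0.2667 = 2.667 cmH2O.
Original PIP = 480/68.6 + 10.0×0.9333 + 7 = 23.33 cmH2O; new PIP = 23.33 + (2.667) = 25.997 cmH2O.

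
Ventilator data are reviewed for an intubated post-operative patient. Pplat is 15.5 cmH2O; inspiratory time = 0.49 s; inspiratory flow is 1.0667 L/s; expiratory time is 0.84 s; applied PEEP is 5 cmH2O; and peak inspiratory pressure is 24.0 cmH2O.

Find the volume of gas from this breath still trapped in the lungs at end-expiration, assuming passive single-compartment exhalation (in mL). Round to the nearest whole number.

Vt = flow × Ti = 1.0667 L/s × 0.49 s × 1000 mL/L = 522.68 mL.
R = (PIP − Pplat)/V̇ = (24.0 − 15.5) / 1.0667 = 8.5/1.0667 = 7.969 cmH2O·s/L.
C = Vt/(Pplat − PEEP) = 522.68 / (15.5 − 5) = 522.68/10.5 = 49.779 mL/cmH2O.
τ = R × C = 7.969 × 0.04978 L/cmH2O = 0.3967 s.
Fraction remaining = e^(−Te/τ) = e^(−0.84/0.3967) = 0.1203.
Trapped volume = 522.68 × 0.1203 = 62.878 mL.

63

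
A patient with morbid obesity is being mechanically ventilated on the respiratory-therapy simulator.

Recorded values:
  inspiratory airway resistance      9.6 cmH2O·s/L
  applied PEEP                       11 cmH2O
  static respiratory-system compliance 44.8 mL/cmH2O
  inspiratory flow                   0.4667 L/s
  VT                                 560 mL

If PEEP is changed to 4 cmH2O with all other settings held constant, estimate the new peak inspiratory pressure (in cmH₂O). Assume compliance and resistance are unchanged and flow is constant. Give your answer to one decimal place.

21.0

PIP = Vt/C + R·V̇ + PEEP (constant-flow equation of motion).
Only the baseline term changes: ΔPIP = ΔPEEP = 4 − 11 = -7.0 cmH2O.
Original PIP = 560/44.8 + 9.6×0.4667 + 11 = 27.98 cmH2O; new PIP = 27.98 + (-7.0) = 20.98 cmH2O.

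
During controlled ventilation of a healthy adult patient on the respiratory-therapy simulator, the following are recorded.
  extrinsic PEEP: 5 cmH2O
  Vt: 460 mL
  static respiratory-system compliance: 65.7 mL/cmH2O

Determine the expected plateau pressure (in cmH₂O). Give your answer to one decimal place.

Pplat = PEEP + Vt / Cstat = 5 + 460 / 65.7 = 5 + 7.002 = 12.002 cmH2O.

12.0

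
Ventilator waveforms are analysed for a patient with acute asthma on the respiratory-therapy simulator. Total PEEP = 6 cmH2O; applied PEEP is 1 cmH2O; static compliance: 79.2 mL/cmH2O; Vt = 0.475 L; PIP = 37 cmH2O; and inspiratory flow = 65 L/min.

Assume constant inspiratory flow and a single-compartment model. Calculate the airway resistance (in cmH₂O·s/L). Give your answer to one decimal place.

23.1

Flow: 65 L/min ÷ 60 = 1.0833 L/s.
Total PEEP = 6 cmH2O (set 1 + intrinsic 5); this is the baseline alveolar pressure.
Equation of motion (constant flow): PIP = Vt/C + R·V̇ + PEEP.
R·V̇ = PIP − Vt/C − PEEP = 37 − 475/79.2 − 6 = 37 − 5.997 − 6 = 25.003 cmH2O.
R = 25.003 / 1.0833 = 23.08 cmH2O·s/L.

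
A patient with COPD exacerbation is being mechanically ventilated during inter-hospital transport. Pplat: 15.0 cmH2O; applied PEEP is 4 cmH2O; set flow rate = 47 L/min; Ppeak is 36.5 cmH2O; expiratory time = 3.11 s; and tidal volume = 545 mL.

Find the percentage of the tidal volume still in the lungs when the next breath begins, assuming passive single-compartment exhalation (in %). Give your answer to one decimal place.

10.2

Flow: 47 L/min ÷ 60 = 0.7833 L/s.
R = (PIP − Pplat)/V̇ = (36.5 − 15.0) / 0.7833 = 21.5/0.7833 = 27.448 cmH2O·s/L.
C = Vt/(Pplat − PEEP) = 545.0 / (15.0 − 4) = 545.0/11.0 = 49.545 mL/cmH2O.
τ = R × C = 27.448 × 0.04955 L/cmH2O = 1.36 s.
Fraction remaining at end-expiration = e^(−Te/τ) = e^(−3.11/1.36) = 0.1016 → 10.16%.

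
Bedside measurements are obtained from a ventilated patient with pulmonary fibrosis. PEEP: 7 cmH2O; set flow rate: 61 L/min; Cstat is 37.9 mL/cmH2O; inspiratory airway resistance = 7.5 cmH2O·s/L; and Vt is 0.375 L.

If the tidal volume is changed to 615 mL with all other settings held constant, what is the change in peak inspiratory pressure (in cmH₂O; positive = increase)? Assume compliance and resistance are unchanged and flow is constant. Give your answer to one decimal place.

6.3

PIP = Vt/C + R·V̇ + PEEP (constant-flow equation of motion).
Only the elastic term changes: ΔPIP = ΔVt / C = (615 − 375) / 37.9 = 6.332 cmH2O.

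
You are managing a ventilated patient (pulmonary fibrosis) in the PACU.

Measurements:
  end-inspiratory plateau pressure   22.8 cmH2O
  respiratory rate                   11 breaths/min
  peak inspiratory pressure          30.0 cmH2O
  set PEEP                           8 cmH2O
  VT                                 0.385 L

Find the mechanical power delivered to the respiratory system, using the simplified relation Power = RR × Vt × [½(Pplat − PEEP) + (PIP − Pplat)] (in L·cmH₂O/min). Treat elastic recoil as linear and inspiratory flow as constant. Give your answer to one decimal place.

Per-breath work = Vt × [½(Pplat−PEEP) + (PIP−Pplat)] = 0.385 × [0.5×14.8 + 7.2] = 0.385 × 14.6 = 5.621 L·cmH2O.
Power = 11 × 5.621 = 61.831 L·cmH2O/min.

61.8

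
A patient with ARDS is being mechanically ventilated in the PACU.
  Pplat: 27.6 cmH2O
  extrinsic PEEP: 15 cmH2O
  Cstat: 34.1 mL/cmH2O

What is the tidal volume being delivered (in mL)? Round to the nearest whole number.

430

Vt = Cstat × (Pplat − PEEP) = 34.1 × (27.6 − 15) = 34.1 × 12.6 = 429.66 mL.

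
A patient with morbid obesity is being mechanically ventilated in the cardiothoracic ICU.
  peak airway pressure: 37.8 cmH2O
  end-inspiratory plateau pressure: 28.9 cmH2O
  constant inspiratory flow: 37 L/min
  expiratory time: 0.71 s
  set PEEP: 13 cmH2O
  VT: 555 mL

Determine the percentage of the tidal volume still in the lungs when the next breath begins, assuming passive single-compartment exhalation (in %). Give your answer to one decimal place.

Flow: 37 L/min ÷ 60 = 0.6167 L/s.
R = (PIP − Pplat)/V̇ = (37.8 − 28.9) / 0.6167 = 8.9/0.6167 = 14.432 cmH2O·s/L.
C = Vt/(Pplat − PEEP) = 555.0 / (28.9 − 13) = 555.0/15.9 = 34.906 mL/cmH2O.
τ = R × C = 14.432 × 0.03491 L/cmH2O = 0.5038 s.
Fraction remaining at end-expiration = e^(−Te/τ) = e^(−0.71/0.5038) = 0.2443 → 24.43%.

24.4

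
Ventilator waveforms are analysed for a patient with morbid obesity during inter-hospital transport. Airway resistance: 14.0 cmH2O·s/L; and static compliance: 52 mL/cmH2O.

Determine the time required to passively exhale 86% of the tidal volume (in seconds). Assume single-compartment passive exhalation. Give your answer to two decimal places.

τ = R × C = 14.0 × 52 mL/cmH2O = 14.0 × 0.052 L/cmH2O = 0.728 s.
Exhaled fraction f = 1 − e^(−t/τ) → t = −τ·ln(1 − f) = −0.728·ln(0.14) = 1.431 s.

1.43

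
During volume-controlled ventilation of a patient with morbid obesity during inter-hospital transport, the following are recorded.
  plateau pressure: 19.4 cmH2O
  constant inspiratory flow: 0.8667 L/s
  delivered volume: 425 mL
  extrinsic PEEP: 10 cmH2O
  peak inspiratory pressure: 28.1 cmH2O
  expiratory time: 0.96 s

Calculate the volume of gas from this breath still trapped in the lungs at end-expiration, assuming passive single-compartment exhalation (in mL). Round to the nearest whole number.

51

R = (PIP − Pplat)/V̇ = (28.1 − 19.4) / 0.8667 = 8.7/0.8667 = 10.038 cmH2O·s/L.
C = Vt/(Pplat − PEEP) = 425.0 / (19.4 − 10) = 425.0/9.4 = 45.213 mL/cmH2O.
τ = R × C = 10.038 × 0.04521 L/cmH2O = 0.4538 s.
Fraction remaining = e^(−Te/τ) = e^(−0.96/0.4538) = 0.1206.
Trapped volume = 425.0 × 0.1206 = 51.255 mL.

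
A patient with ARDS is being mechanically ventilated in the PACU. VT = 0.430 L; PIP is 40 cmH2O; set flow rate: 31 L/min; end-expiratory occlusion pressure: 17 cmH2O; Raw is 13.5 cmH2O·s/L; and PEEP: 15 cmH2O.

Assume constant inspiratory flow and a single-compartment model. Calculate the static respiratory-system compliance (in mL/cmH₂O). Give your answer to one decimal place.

Flow: 31 L/min ÷ 60 = 0.5167 L/s.
Total PEEP = 17 cmH2O (set 15 + intrinsic 2); this is the baseline alveolar pressure.
Equation of motion (constant flow): PIP = Vt/C + R·V̇ + PEEP.
Vt/C = PIP − R·V̇ − PEEP = 40 − 13.5×0.5167 − 17 = 40 − 6.975 − 17 = 16.025 cmH2O.
C = Vt / 16.025 = 430 / 16.025 = 26.833 mL/cmH2O.

26.8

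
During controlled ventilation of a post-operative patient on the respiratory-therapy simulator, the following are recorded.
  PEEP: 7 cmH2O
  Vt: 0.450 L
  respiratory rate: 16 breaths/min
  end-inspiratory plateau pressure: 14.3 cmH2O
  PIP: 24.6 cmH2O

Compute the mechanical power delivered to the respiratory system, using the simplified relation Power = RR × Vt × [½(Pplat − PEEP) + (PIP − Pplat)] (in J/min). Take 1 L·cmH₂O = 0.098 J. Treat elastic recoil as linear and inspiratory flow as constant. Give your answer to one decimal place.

Per-breath work = Vt × [½(Pplat−PEEP) + (PIP−Pplat)] = 0.450 × [0.5×7.3 + 10.3] = 0.450 × 13.95 = 6.278 L·cmH2O.
Power = 16 × 6.278 = 100.45 L·cmH2O/min.
× 0.098 J/(L·cmH2O) → 9.844 J/min.

9.8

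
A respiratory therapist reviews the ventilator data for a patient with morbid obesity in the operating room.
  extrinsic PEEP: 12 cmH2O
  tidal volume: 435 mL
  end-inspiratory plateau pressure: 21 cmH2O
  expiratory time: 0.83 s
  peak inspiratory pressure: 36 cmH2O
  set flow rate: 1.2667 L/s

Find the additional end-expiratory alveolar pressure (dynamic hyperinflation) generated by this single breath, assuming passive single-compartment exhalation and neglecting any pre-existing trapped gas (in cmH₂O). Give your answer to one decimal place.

R = (PIP − Pplat)/V̇ = (36 − 21) / 1.2667 = 15.0/1.2667 = 11.842 cmH2O·s/L.
C = Vt/(Pplat − PEEP) = 435.0 / (21 − 12) = 435.0/9.0 = 48.333 mL/cmH2O.
τ = R × C = 11.842 × 0.04833 L/cmH2O = 0.5723 s.
Fraction remaining = e^(−Te/τ) = e^(−0.83/0.5723) = 0.2345; trapped volume = 435.0 × 0.2345 = 102.01 mL.
Additional alveolar pressure from trapping ≈ V_trapped / C = 102.01 / 48.333 = 2.111 cmH2O.

2.1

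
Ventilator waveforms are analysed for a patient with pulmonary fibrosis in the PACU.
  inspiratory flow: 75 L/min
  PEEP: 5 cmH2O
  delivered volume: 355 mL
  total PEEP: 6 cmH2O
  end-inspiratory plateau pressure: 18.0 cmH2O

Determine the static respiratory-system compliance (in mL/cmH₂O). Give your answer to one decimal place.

End-expiratory occlusion gives total PEEP = 6 cmH2O (intrinsic PEEP = 6 − 5 = 1). Use total PEEP for the elastic gradient.
Cstat = Vt / (Pplat − PEEPtotal) = 355 / (18.0 − 6) = 355 / 12.0 = 29.583 mL/cmH2O.

29.6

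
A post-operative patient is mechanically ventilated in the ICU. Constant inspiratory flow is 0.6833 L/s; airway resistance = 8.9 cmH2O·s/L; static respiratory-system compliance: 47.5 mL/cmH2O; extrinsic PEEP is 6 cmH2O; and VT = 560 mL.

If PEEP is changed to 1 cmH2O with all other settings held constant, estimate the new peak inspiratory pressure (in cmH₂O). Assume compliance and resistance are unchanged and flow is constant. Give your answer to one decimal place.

PIP = Vt/C + R·V̇ + PEEP (constant-flow equation of motion).
Only the baseline term changes: ΔPIP = ΔPEEP = 1 − 6 = -5.0 cmH2O.
Original PIP = 560/47.5 + 8.9×0.6833 + 6 = 23.871 cmH2O; new PIP = 23.871 + (-5.0) = 18.871 cmH2O.

18.9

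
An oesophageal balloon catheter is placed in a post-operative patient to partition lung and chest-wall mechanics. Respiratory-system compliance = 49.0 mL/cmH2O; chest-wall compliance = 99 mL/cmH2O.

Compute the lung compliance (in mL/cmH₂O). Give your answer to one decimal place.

1/CL = 1/Crs − 1/Ccw.
1/CL = 1/49.0 − 1/99 = 0.01031.
CL = 96.993 mL/cmH2O.

97.0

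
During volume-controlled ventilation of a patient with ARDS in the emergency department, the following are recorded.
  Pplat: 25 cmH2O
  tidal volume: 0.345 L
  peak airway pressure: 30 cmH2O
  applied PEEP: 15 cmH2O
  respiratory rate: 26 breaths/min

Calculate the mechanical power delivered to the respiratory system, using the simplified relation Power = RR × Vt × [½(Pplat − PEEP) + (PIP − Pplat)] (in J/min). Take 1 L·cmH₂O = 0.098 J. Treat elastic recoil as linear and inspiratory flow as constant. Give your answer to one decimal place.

8.8

Per-breath work = Vt × [½(Pplat−PEEP) + (PIP−Pplat)] = 0.345 × [0.5×10.0 + 5.0] = 0.345 × 10.0 = 3.45 L·cmH2O.
Power = 26 × 3.45 = 89.7 L·cmH2O/min.
× 0.098 J/(L·cmH2O) → 8.791 J/min.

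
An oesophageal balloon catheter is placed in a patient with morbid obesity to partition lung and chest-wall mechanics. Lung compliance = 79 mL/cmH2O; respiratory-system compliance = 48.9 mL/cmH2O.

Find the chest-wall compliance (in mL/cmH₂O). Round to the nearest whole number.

128

1/Ccw = 1/Crs − 1/CL.
1/Ccw = 1/48.9 − 1/79 = 0.007792.
Ccw = 128.34 mL/cmH2O.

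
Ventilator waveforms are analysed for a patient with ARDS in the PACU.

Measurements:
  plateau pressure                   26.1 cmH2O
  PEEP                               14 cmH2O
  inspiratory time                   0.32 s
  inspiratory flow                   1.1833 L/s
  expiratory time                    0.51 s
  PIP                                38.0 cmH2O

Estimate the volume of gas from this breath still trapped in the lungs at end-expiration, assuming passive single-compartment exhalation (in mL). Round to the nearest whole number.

Vt = flow × Ti = 1.1833 L/s × 0.32 s × 1000 mL/L = 378.66 mL.
R = (PIP − Pplat)/V̇ = (38.0 − 26.1) / 1.1833 = 11.9/1.1833 = 10.057 cmH2O·s/L.
C = Vt/(Pplat − PEEP) = 378.66 / (26.1 − 14) = 378.66/12.1 = 31.294 mL/cmH2O.
τ = R × C = 10.057 × 0.03129 L/cmH2O = 0.3147 s.
Fraction remaining = e^(−Te/τ) = e^(−0.51/0.3147) = 0.1978.
Trapped volume = 378.66 × 0.1978 = 74.899 mL.

75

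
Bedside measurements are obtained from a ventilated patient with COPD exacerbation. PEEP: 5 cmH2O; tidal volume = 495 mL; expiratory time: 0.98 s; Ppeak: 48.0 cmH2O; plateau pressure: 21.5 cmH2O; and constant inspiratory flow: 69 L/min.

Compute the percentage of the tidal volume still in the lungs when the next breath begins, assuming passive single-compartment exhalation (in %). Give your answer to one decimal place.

24.2

Flow: 69 L/min ÷ 60 = 1.15 L/s.
R = (PIP − Pplat)/V̇ = (48.0 − 21.5) / 1.15 = 26.5/1.15 = 23.043 cmH2O·s/L.
C = Vt/(Pplat − PEEP) = 495.0 / (21.5 − 5) = 495.0/16.5 = 30.0 mL/cmH2O.
τ = R × C = 23.043 × 0.03 L/cmH2O = 0.6913 s.
Fraction remaining at end-expiration = e^(−Te/τ) = e^(−0.98/0.6913) = 0.2423 → 24.23%.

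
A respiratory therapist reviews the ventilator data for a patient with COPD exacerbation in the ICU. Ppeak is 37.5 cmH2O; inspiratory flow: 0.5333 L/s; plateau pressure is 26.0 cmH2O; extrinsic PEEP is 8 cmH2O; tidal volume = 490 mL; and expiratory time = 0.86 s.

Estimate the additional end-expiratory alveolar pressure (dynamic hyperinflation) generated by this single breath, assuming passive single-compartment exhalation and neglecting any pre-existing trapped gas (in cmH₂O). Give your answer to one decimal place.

4.2

R = (PIP − Pplat)/V̇ = (37.5 − 26.0) / 0.5333 = 11.5/0.5333 = 21.564 cmH2O·s/L.
C = Vt/(Pplat − PEEP) = 490.0 / (26.0 − 8) = 490.0/18.0 = 27.222 mL/cmH2O.
τ = R × C = 21.564 × 0.02722 L/cmH2O = 0.587 s.
Fraction remaining = e^(−Te/τ) = e^(−0.86/0.587) = 0.2311; trapped volume = 490.0 × 0.2311 = 113.24 mL.
Additional alveolar pressure from trapping ≈ V_trapped / C = 113.24 / 27.222 = 4.16 cmH2O.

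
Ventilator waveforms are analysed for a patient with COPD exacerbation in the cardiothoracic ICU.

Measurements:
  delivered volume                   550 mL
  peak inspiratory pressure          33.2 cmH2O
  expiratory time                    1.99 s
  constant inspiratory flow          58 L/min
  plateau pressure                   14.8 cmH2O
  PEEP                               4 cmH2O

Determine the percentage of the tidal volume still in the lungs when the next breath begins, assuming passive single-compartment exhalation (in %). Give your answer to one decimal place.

Flow: 58 L/min ÷ 60 = 0.9667 L/s.
R = (PIP − Pplat)/V̇ = (33.2 − 14.8) / 0.9667 = 18.4/0.9667 = 19.034 cmH2O·s/L.
C = Vt/(Pplat − PEEP) = 550.0 / (14.8 − 4) = 550.0/10.8 = 50.926 mL/cmH2O.
τ = R × C = 19.034 × 0.05093 L/cmH2O = 0.9694 s.
Fraction remaining at end-expiration = e^(−Te/τ) = e^(−1.99/0.9694) = 0.1284 → 12.84%.

12.8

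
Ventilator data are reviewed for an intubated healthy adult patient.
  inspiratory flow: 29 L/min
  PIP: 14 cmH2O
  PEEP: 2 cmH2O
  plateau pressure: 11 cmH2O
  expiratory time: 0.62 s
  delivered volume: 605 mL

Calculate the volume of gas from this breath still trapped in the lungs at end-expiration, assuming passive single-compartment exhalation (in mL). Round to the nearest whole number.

137

Flow: 29 L/min ÷ 60 = 0.4833 L/s.
R = (PIP − Pplat)/V̇ = (14 − 11) / 0.4833 = 3.0/0.4833 = 6.207 cmH2O·s/L.
C = Vt/(Pplat − PEEP) = 605.0 / (11 − 2) = 605.0/9.0 = 67.222 mL/cmH2O.
τ = R × C = 6.207 × 0.06722 L/cmH2O = 0.4172 s.
Fraction remaining = e^(−Te/τ) = e^(−0.62/0.4172) = 0.2263.
Trapped volume = 605.0 × 0.2263 = 136.91 mL.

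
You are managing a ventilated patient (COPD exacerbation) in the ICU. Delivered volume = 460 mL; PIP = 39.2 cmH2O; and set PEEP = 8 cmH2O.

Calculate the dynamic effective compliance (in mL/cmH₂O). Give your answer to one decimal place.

14.7

Dynamic compliance = Vt / (PIP − PEEP) = 460 / (39.2 − 8) = 460 / 31.2 = 14.744 mL/cmH2O.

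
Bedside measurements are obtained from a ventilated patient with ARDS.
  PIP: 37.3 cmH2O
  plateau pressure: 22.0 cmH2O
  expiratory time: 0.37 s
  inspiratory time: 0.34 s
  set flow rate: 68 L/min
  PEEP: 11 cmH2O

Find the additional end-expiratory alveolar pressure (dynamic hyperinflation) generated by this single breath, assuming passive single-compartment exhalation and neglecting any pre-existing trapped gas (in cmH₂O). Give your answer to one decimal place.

Flow: 68 L/min ÷ 60 = 1.1333 L/s.
Vt = flow × Ti = 1.1333 L/s × 0.34 s × 1000 mL/L = 385.32 mL.
R = (PIP − Pplat)/V̇ = (37.3 − 22.0) / 1.1333 = 15.3/1.1333 = 13.5 cmH2O·s/L.
C = Vt/(Pplat − PEEP) = 385.32 / (22.0 − 11) = 385.32/11.0 = 35.029 mL/cmH2O.
τ = R × C = 13.5 × 0.03503 L/cmH2O = 0.4729 s.
Fraction remaining = e^(−Te/τ) = e^(−0.37/0.4729) = 0.4573; trapped volume = 385.32 × 0.4573 = 176.21 mL.
Additional alveolar pressure from trapping ≈ V_trapped / C = 176.21 / 35.029 = 5.03 cmH2O.

5.0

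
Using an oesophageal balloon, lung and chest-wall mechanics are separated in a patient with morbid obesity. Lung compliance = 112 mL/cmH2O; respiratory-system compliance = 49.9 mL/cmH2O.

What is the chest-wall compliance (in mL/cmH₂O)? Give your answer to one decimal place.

90.0

1/Ccw = 1/Crs − 1/CL.
1/Ccw = 1/49.9 − 1/112 = 0.01111.
Ccw = 90.009 mL/cmH2O.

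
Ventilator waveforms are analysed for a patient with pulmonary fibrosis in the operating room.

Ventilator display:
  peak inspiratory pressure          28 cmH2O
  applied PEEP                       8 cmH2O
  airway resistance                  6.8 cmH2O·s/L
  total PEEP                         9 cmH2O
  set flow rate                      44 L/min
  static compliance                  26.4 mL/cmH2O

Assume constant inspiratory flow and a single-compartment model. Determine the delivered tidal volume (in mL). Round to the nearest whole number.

Flow: 44 L/min ÷ 60 = 0.7333 L/s.
Total PEEP = 9 cmH2O (set 8 + intrinsic 1); this is the baseline alveolar pressure.
Equation of motion (constant flow): PIP = Vt/C + R·V̇ + PEEP.
Vt/C = PIP − R·V̇ − PEEP = 28 − 4.986 − 9 = 14.014 cmH2O.
Vt = C × 14.014 = 26.4 × 14.014 = 369.97 mL.

370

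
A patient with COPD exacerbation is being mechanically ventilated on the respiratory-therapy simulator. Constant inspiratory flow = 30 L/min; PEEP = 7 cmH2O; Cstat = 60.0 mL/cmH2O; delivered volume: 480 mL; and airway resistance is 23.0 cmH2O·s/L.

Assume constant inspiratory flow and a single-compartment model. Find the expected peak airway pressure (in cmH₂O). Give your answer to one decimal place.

Flow: 30 L/min ÷ 60 = 0.5 L/s.
Equation of motion (constant flow): PIP = Vt/C + R·V̇ + PEEP.
PIP = 480/60.0 + 23.0×0.5 + 7 = 8.0 + 11.5 + 7 = 26.5 cmH2O.

26.5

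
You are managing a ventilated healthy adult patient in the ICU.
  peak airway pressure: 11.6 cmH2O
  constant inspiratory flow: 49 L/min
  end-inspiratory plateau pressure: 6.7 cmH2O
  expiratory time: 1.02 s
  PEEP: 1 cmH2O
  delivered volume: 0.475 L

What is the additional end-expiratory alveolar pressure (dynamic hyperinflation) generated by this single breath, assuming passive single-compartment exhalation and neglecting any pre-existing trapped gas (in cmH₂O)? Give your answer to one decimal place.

0.7

Flow: 49 L/min ÷ 60 = 0.8167 L/s.
R = (PIP − Pplat)/V̇ = (11.6 − 6.7) / 0.8167 = 4.9/0.8167 = 6.0 cmH2O·s/L.
C = Vt/(Pplat − PEEP) = 475.0 / (6.7 − 1) = 475.0/5.7 = 83.333 mL/cmH2O.
τ = R × C = 6.0 × 0.08333 L/cmH2O = 0.5 s.
Fraction remaining = e^(−Te/τ) = e^(−1.02/0.5) = 0.13; trapped volume = 475.0 × 0.13 = 61.75 mL.
Additional alveolar pressure from trapping ≈ V_trapped / C = 61.75 / 83.333 = 0.741 cmH2O.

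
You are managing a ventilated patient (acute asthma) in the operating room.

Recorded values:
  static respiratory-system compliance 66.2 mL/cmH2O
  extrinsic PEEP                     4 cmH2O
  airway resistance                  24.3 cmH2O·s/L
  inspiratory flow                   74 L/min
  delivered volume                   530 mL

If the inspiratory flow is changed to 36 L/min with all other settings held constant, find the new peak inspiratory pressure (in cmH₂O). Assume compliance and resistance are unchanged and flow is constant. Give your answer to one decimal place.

Flow: 74 L/min ÷ 60 = 1.2333 L/s.
New flow: 36 L/min ÷ 60 = 0.6 L/s.
PIP = Vt/C + R·V̇ + PEEP (constant-flow equation of motion).
Only the resistive term changes: ΔPIP = R × ΔV̇ = 24.3 × (0.6 − 1.2333) = 24.3 × -0.6333 = -15.389 cmH2O.
Original PIP = 530/66.2 + 24.3×1.2333 + 4 = 41.975 cmH2O; new PIP = 41.975 + (-15.389) = 26.586 cmH2O.

26.6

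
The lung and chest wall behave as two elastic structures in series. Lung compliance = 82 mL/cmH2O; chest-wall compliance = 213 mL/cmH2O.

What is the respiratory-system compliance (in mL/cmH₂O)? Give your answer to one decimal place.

Lung and chest wall are elastances in series: 1/Crs = 1/CL + 1/Ccw.
1/Crs = 1/82 + 1/213 = 0.01689.
Crs = 59.207 mL/cmH2O.

59.2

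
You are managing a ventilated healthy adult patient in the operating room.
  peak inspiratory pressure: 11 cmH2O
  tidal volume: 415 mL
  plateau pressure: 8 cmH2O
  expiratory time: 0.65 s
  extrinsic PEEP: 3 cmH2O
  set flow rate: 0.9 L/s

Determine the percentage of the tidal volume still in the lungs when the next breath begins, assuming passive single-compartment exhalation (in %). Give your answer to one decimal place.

R = (PIP − Pplat)/V̇ = (11 − 8) / 0.9 = 3.0/0.9 = 3.333 cmH2O·s/L.
C = Vt/(Pplat − PEEP) = 415.0 / (8 − 3) = 415.0/5.0 = 83.0 mL/cmH2O.
τ = R × C = 3.333 × 0.083 L/cmH2O = 0.2766 s.
Fraction remaining at end-expiration = e^(−Te/τ) = e^(−0.65/0.2766) = 0.09537 → 9.537%.

9.5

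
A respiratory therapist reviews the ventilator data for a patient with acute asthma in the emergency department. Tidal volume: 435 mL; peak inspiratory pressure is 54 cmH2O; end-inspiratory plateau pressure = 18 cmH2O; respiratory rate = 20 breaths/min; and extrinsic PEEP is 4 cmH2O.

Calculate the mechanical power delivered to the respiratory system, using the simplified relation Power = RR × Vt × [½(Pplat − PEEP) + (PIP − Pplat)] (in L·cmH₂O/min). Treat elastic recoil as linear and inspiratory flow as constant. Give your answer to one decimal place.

374.1

Per-breath work = Vt × [½(Pplat−PEEP) + (PIP−Pplat)] = 0.435 × [0.5×14.0 + 36.0] = 0.435 × 43.0 = 18.705 L·cmH2O.
Power = 20 × 18.705 = 374.1 L·cmH2O/min.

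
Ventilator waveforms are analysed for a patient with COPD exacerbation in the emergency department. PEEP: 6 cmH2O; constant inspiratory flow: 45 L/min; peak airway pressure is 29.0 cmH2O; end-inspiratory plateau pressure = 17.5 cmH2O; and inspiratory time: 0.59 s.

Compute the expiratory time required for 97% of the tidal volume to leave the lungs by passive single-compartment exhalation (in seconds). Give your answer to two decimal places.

2.07

Flow: 45 L/min ÷ 60 = 0.75 L/s.
Vt = flow × Ti = 0.75 L/s × 0.59 s × 1000 mL/L = 442.5 mL.
R = (PIP − Pplat)/V̇ = (29.0 − 17.5) / 0.75 = 11.5/0.75 = 15.333 cmH2O·s/L.
C = Vt/(Pplat − PEEP) = 442.5 / (17.5 − 6) = 442.5/11.5 = 38.478 mL/cmH2O.
τ = R × C = 15.333 × 0.03848 L/cmH2O = 0.59 s.
t = −τ·ln(1 − 0.97) = −0.59·ln(0.03) = 2.069 s.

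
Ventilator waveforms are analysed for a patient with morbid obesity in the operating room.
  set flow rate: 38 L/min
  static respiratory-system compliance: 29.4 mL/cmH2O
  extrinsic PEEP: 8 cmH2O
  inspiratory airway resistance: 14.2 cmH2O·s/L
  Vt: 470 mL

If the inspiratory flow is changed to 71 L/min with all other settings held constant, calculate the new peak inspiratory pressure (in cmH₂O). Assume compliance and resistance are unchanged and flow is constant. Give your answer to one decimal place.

40.8

Flow: 38 L/min ÷ 60 = 0.6333 L/s.
New flow: 71 L/min ÷ 60 = 1.1833 L/s.
PIP = Vt/C + R·V̇ + PEEP (constant-flow equation of motion).
Only the resistive term changes: ΔPIP = R × ΔV̇ = 14.2 × (1.1833 − 0.6333) = 14.2 × 0.55 = 7.81 cmH2O.
Original PIP = 470/29.4 + 14.2×0.6333 + 8 = 32.979 cmH2O; new PIP = 32.979 + (7.81) = 40.789 cmH2O.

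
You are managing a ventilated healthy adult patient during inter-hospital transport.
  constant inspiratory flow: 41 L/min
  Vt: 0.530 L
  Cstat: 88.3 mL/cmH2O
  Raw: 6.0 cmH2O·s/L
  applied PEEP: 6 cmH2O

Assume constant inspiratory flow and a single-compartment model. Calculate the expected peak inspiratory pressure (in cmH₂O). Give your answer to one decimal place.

16.1

Flow: 41 L/min ÷ 60 = 0.6833 L/s.
Equation of motion (constant flow): PIP = Vt/C + R·V̇ + PEEP.
PIP = 530/88.3 + 6.0×0.6833 + 6 = 6.002 + 4.1 + 6 = 16.102 cmH2O.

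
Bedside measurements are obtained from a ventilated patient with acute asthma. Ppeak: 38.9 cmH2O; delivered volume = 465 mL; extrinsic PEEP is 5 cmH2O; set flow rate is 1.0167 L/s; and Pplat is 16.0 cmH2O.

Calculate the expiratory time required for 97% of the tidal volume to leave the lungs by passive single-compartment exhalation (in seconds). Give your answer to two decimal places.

3.34

R = (PIP − Pplat)/V̇ = (38.9 − 16.0) / 1.0167 = 22.9/1.0167 = 22.524 cmH2O·s/L.
C = Vt/(Pplat − PEEP) = 465.0 / (16.0 − 5) = 465.0/11.0 = 42.273 mL/cmH2O.
τ = R × C = 22.524 × 0.04227 L/cmH2O = 0.9521 s.
t = −τ·ln(1 − 0.97) = −0.9521·ln(0.03) = 3.339 s.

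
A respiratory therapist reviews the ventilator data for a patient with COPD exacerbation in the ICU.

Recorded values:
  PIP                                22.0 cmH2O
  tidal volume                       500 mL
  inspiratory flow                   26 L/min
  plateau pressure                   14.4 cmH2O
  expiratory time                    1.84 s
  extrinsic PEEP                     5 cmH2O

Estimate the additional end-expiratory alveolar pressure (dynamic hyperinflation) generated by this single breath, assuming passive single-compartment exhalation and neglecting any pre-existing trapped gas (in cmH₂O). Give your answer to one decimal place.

Flow: 26 L/min ÷ 60 = 0.4333 L/s.
R = (PIP − Pplat)/V̇ = (22.0 − 14.4) / 0.4333 = 7.6/0.4333 = 17.54 cmH2O·s/L.
C = Vt/(Pplat − PEEP) = 500.0 / (14.4 − 5) = 500.0/9.4 = 53.191 mL/cmH2O.
τ = R × C = 17.54 × 0.05319 L/cmH2O = 0.933 s.
Fraction remaining = e^(−Te/τ) = e^(−1.84/0.933) = 0.1392; trapped volume = 500.0 × 0.1392 = 69.6 mL.
Additional alveolar pressure from trapping ≈ V_trapped / C = 69.6 / 53.191 = 1.308 cmH2O.

1.3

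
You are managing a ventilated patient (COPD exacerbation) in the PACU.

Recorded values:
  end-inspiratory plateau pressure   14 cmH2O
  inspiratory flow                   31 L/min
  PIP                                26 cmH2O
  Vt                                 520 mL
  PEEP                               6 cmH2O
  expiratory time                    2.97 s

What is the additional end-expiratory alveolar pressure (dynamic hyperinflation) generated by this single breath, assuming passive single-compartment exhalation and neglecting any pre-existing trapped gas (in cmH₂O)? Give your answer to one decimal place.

1.1

Flow: 31 L/min ÷ 60 = 0.5167 L/s.
R = (PIP − Pplat)/V̇ = (26 − 14) / 0.5167 = 12.0/0.5167 = 23.224 cmH2O·s/L.
C = Vt/(Pplat − PEEP) = 520.0 / (14 − 6) = 520.0/8.0 = 65.0 mL/cmH2O.
τ = R × C = 23.224 × 0.065 L/cmH2O = 1.51 s.
Fraction remaining = e^(−Te/τ) = e^(−2.97/1.51) = 0.1399; trapped volume = 520.0 × 0.1399 = 72.748 mL.
Additional alveolar pressure from trapping ≈ V_trapped / C = 72.748 / 65.0 = 1.119 cmH2O.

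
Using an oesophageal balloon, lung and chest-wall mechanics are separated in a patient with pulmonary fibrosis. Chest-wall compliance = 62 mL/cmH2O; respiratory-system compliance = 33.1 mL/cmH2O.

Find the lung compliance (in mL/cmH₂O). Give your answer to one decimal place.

71.0

1/CL = 1/Crs − 1/Ccw.
1/CL = 1/33.1 − 1/62 = 0.01408.
CL = 71.023 mL/cmH2O.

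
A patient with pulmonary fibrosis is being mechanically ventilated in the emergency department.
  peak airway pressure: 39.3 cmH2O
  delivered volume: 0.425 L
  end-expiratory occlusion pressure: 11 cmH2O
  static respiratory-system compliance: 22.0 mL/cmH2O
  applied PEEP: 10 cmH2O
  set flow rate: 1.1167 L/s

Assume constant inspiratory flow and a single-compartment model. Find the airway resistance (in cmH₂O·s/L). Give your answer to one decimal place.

8.0

Total PEEP = 11 cmH2O (set 10 + intrinsic 1); this is the baseline alveolar pressure.
Equation of motion (constant flow): PIP = Vt/C + R·V̇ + PEEP.
R·V̇ = PIP − Vt/C − PEEP = 39.3 − 425/22.0 − 11 = 39.3 − 19.318 − 11 = 8.982 cmH2O.
R = 8.982 / 1.1167 = 8.043 cmH2O·s/L.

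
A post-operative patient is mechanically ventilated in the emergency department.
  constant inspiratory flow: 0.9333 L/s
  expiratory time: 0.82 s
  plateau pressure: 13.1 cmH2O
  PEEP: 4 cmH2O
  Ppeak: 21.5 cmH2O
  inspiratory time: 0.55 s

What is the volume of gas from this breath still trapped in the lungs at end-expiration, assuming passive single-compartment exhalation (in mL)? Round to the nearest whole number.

Vt = flow × Ti = 0.9333 L/s × 0.55 s × 1000 mL/L = 513.32 mL.
R = (PIP − Pplat)/V̇ = (21.5 − 13.1) / 0.9333 = 8.4/0.9333 = 9.0 cmH2O·s/L.
C = Vt/(Pplat − PEEP) = 513.32 / (13.1 − 4) = 513.32/9.1 = 56.409 mL/cmH2O.
τ = R × C = 9.0 × 0.05641 L/cmH2O = 0.5077 s.
Fraction remaining = e^(−Te/τ) = e^(−0.82/0.5077) = 0.1989.
Trapped volume = 513.32 × 0.1989 = 102.1 mL.

102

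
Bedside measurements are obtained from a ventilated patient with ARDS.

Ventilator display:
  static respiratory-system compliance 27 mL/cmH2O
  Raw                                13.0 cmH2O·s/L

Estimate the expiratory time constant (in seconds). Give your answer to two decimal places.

τ = R × C = 13.0 × 27 mL/cmH2O = 13.0 × 0.027 L/cmH2O = 0.351 s.

0.35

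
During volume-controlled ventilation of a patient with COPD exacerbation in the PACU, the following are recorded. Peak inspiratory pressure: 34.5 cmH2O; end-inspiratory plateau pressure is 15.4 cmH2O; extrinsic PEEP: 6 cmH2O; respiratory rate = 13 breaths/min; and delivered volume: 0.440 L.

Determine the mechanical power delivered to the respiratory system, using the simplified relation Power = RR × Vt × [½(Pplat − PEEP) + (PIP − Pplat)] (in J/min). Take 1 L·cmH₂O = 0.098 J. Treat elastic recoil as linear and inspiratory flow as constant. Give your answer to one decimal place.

13.3

Per-breath work = Vt × [½(Pplat−PEEP) + (PIP−Pplat)] = 0.440 × [0.5×9.4 + 19.1] = 0.440 × 23.8 = 10.472 L·cmH2O.
Power = 13 × 10.472 = 136.14 L·cmH2O/min.
× 0.098 J/(L·cmH2O) → 13.342 J/min.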